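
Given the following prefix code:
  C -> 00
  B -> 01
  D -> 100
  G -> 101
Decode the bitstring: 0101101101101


Decoding step by step:
Bits 01 -> B
Bits 01 -> B
Bits 101 -> G
Bits 101 -> G
Bits 101 -> G


Decoded message: BBGGG


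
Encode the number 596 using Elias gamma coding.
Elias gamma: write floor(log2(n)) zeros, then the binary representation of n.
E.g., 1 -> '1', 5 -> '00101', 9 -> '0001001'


num_bits = floor(log2(596)) + 1 = 10
leading_zeros = num_bits - 1 = 9
binary(596) = 1001010100

Elias gamma(596) = '000000000' + '1001010100' = 0000000001001010100 (19 bits)


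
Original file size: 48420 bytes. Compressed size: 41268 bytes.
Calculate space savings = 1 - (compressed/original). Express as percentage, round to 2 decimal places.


ratio = compressed/original = 41268/48420 = 0.852292
savings = 1 - ratio = 1 - 0.852292 = 0.147708
as a percentage: 0.147708 * 100 = 14.77%

Space savings = 1 - 41268/48420 = 14.77%


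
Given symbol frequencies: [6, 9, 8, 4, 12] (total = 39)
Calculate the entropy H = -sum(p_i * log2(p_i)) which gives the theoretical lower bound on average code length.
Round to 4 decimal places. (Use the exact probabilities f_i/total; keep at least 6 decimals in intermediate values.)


Per-symbol terms -p_i * log2(p_i) with p_i = f_i/39:
  p = 6/39 = 0.153846: log2(p) = -2.700440, -p*log2(p) = 0.415452
  p = 9/39 = 0.230769: log2(p) = -2.115477, -p*log2(p) = 0.488187
  p = 8/39 = 0.205128: log2(p) = -2.285402, -p*log2(p) = 0.468800
  p = 4/39 = 0.102564: log2(p) = -3.285402, -p*log2(p) = 0.336964
  p = 12/39 = 0.307692: log2(p) = -1.700440, -p*log2(p) = 0.523212
H = 0.415452 + 0.488187 + 0.468800 + 0.336964 + 0.523212 = 2.232615

H = 2.2326 bits/symbol


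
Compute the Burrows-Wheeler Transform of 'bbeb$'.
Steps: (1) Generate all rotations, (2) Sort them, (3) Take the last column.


Rotations (sorted):
  0: $bbeb -> last char: b
  1: b$bbe -> last char: e
  2: bbeb$ -> last char: $
  3: beb$b -> last char: b
  4: eb$bb -> last char: b


BWT = be$bb


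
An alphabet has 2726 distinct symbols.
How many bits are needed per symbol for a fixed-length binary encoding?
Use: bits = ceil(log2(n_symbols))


log2(2726) = 11.4126
Bracket: 2^11 = 2048 < 2726 <= 2^12 = 4096
So ceil(log2(2726)) = 12

bits = ceil(log2(2726)) = ceil(11.4126) = 12 bits


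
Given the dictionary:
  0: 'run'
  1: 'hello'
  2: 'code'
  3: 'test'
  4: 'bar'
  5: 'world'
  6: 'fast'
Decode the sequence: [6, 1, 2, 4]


Look up each index in the dictionary:
  6 -> 'fast'
  1 -> 'hello'
  2 -> 'code'
  4 -> 'bar'

Decoded: "fast hello code bar"


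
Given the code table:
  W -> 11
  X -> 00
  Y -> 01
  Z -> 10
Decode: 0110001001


Decoding:
01 -> Y
10 -> Z
00 -> X
10 -> Z
01 -> Y


Result: YZXZY


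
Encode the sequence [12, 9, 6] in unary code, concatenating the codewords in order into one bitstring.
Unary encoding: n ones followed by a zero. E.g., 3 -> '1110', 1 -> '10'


Encode each number as n ones followed by a terminating 0:
  12 -> 1111111111110 (13 bits)
  9 -> 1111111110 (10 bits)
  6 -> 1111110 (7 bits)
Total length = 13 + 10 + 7 = 30 bits.

Unary([12, 9, 6]) = 111111111111011111111101111110 (30 bits)


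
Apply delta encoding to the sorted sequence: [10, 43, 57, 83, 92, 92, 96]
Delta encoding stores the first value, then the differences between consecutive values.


First value: 10
Deltas:
  43 - 10 = 33
  57 - 43 = 14
  83 - 57 = 26
  92 - 83 = 9
  92 - 92 = 0
  96 - 92 = 4


Delta encoded: [10, 33, 14, 26, 9, 0, 4]


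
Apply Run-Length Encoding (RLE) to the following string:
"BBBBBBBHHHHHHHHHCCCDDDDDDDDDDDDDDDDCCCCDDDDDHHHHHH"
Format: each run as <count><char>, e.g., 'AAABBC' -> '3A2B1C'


Scanning runs left to right:
  i=0: run of 'B' x 7 -> '7B'
  i=7: run of 'H' x 9 -> '9H'
  i=16: run of 'C' x 3 -> '3C'
  i=19: run of 'D' x 16 -> '16D'
  i=35: run of 'C' x 4 -> '4C'
  i=39: run of 'D' x 5 -> '5D'
  i=44: run of 'H' x 6 -> '6H'

RLE = 7B9H3C16D4C5D6H


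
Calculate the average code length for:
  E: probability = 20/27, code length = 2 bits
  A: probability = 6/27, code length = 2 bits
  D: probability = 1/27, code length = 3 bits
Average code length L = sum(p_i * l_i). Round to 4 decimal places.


Weighted contributions p_i * l_i:
  E: (20/27) * 2 = 40/27
  A: (6/27) * 2 = 12/27
  D: (1/27) * 3 = 3/27
Sum = (40 + 12 + 3)/27 = 55/27

L = 55/27 = 2.0370 bits/symbol


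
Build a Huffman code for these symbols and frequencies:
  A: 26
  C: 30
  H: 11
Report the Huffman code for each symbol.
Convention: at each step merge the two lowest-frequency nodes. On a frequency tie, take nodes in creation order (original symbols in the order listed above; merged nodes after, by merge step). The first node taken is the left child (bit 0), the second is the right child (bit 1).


Huffman tree construction:
Step 1: Merge H(11) + A(26) = 37
Step 2: Merge C(30) + (H+A)(37) = 67
Read each symbol's code off the tree from the root (left child = 0, right child = 1).

Codes:
  A: 11 (length 2)
  C: 0 (length 1)
  H: 10 (length 2)
Average code length: 104/67 = 1.5522 bits/symbol


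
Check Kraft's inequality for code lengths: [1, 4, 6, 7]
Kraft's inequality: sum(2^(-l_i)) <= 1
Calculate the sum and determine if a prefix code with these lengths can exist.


Sum = 2^(-1) + 2^(-4) + 2^(-6) + 2^(-7)
    = 0.5 + 0.0625 + 0.015625 + 0.0078125
    = 75/128 = 0.5859375
Since 0.5859375 <= 1, Kraft's inequality IS satisfied.
A prefix code with these lengths CAN exist.

Kraft sum = 0.5859375. Satisfied.


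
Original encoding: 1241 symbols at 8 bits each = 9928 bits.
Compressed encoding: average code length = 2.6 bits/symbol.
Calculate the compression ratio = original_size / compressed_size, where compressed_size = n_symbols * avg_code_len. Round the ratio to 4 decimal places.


original_size = n_symbols * orig_bits = 1241 * 8 = 9928 bits
compressed_size = n_symbols * avg_code_len = 1241 * 2.6 = 3226.6 bits
ratio = original_size / compressed_size = 9928 / 3226.6 = 3.0769

Compression ratio = 3.0769


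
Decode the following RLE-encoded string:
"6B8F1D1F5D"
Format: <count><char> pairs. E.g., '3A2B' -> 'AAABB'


Expanding each <count><char> pair:
  6B -> 'BBBBBB'
  8F -> 'FFFFFFFF'
  1D -> 'D'
  1F -> 'F'
  5D -> 'DDDDD'

Decoded = BBBBBBFFFFFFFFDFDDDDD


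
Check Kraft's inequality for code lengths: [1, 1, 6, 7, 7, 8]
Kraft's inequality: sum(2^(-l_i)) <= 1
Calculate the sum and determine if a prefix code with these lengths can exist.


Sum = 2^(-1) + 2^(-1) + 2^(-6) + 2^(-7) + 2^(-7) + 2^(-8)
    = 0.5 + 0.5 + 0.015625 + 0.0078125 + 0.0078125 + 0.00390625
    = 265/256 = 1.03515625
Since 1.03515625 > 1, Kraft's inequality is NOT satisfied.
A prefix code with these lengths CANNOT exist.

Kraft sum = 1.03515625. Not satisfied.


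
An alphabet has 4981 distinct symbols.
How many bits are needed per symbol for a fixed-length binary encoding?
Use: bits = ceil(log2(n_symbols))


log2(4981) = 12.2822
Bracket: 2^12 = 4096 < 4981 <= 2^13 = 8192
So ceil(log2(4981)) = 13

bits = ceil(log2(4981)) = ceil(12.2822) = 13 bits


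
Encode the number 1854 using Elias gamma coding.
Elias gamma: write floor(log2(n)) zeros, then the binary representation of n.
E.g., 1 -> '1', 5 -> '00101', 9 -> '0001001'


num_bits = floor(log2(1854)) + 1 = 11
leading_zeros = num_bits - 1 = 10
binary(1854) = 11100111110

Elias gamma(1854) = '0000000000' + '11100111110' = 000000000011100111110 (21 bits)


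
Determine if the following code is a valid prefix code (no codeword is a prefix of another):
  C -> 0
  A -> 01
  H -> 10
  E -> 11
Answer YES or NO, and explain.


Checking each pair (does one codeword prefix another?):
  C='0' vs A='01': prefix -- VIOLATION

NO -- this is NOT a valid prefix code. C (0) is a prefix of A (01).


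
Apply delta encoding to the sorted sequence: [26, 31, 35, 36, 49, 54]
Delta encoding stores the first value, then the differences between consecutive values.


First value: 26
Deltas:
  31 - 26 = 5
  35 - 31 = 4
  36 - 35 = 1
  49 - 36 = 13
  54 - 49 = 5


Delta encoded: [26, 5, 4, 1, 13, 5]


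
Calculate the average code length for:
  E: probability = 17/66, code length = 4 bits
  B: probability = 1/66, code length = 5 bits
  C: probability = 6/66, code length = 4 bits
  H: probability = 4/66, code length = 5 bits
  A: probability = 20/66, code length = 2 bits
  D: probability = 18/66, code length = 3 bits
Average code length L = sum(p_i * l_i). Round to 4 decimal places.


Weighted contributions p_i * l_i:
  E: (17/66) * 4 = 68/66
  B: (1/66) * 5 = 5/66
  C: (6/66) * 4 = 24/66
  H: (4/66) * 5 = 20/66
  A: (20/66) * 2 = 40/66
  D: (18/66) * 3 = 54/66
Sum = (68 + 5 + 24 + 20 + 40 + 54)/66 = 211/66

L = 211/66 = 3.1970 bits/symbol


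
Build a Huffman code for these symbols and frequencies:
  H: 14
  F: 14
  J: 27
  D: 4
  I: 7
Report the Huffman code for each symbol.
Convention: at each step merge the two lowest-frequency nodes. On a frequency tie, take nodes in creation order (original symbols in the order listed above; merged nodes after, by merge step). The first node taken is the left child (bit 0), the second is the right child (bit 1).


Huffman tree construction:
Step 1: Merge D(4) + I(7) = 11
Step 2: Merge (D+I)(11) + H(14) = 25
Step 3: Merge F(14) + ((D+I)+H)(25) = 39
Step 4: Merge J(27) + (F+((D+I)+H))(39) = 66
Read each symbol's code off the tree from the root (left child = 0, right child = 1).

Codes:
  H: 111 (length 3)
  F: 10 (length 2)
  J: 0 (length 1)
  D: 1100 (length 4)
  I: 1101 (length 4)
Average code length: 141/66 = 2.1364 bits/symbol


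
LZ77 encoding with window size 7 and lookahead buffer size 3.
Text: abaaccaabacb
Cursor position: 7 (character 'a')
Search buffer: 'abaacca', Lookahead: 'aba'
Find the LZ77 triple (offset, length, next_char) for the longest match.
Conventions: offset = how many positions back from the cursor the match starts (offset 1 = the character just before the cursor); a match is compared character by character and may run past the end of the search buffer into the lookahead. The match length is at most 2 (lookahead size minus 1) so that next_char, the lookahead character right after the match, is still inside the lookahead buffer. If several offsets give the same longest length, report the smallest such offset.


Try each offset into the search buffer:
  offset=1 (pos 6, char 'a'): match length 1
  offset=2 (pos 5, char 'c'): match length 0
  offset=3 (pos 4, char 'c'): match length 0
  offset=4 (pos 3, char 'a'): match length 1
  offset=5 (pos 2, char 'a'): match length 1
  offset=6 (pos 1, char 'b'): match length 0
  offset=7 (pos 0, char 'a'): match length 2
Longest match has length 2 at offset 7.
next_char = character at position 7 + 2 = 9 -> 'a'

Best match: offset=7, length=2 (matching 'ab' starting at position 0)
LZ77 triple: (7, 2, 'a')


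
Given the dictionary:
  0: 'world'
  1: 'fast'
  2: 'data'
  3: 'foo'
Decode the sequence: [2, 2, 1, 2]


Look up each index in the dictionary:
  2 -> 'data'
  2 -> 'data'
  1 -> 'fast'
  2 -> 'data'

Decoded: "data data fast data"


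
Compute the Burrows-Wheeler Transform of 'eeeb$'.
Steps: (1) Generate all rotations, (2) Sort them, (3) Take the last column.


Rotations (sorted):
  0: $eeeb -> last char: b
  1: b$eee -> last char: e
  2: eb$ee -> last char: e
  3: eeb$e -> last char: e
  4: eeeb$ -> last char: $


BWT = beee$


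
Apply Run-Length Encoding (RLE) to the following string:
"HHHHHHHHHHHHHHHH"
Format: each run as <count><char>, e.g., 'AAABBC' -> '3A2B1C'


Scanning runs left to right:
  i=0: run of 'H' x 16 -> '16H'

RLE = 16H


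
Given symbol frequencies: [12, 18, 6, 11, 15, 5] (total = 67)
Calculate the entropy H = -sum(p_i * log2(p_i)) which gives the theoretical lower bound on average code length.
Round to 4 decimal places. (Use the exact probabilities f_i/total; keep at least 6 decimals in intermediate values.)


Per-symbol terms -p_i * log2(p_i) with p_i = f_i/67:
  p = 12/67 = 0.179104: log2(p) = -2.481127, -p*log2(p) = 0.444381
  p = 18/67 = 0.268657: log2(p) = -1.896164, -p*log2(p) = 0.509417
  p = 6/67 = 0.089552: log2(p) = -3.481127, -p*log2(p) = 0.311743
  p = 11/67 = 0.164179: log2(p) = -2.606658, -p*log2(p) = 0.427959
  p = 15/67 = 0.223881: log2(p) = -2.159199, -p*log2(p) = 0.483403
  p = 5/67 = 0.074627: log2(p) = -3.744161, -p*log2(p) = 0.279415
H = 0.444381 + 0.509417 + 0.311743 + 0.427959 + 0.483403 + 0.279415 = 2.456318

H = 2.4563 bits/symbol


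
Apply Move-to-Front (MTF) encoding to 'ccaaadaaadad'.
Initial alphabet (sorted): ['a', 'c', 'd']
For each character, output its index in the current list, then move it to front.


MTF encoding:
'c': index 1 in ['a', 'c', 'd'] -> ['c', 'a', 'd']
'c': index 0 in ['c', 'a', 'd'] -> ['c', 'a', 'd']
'a': index 1 in ['c', 'a', 'd'] -> ['a', 'c', 'd']
'a': index 0 in ['a', 'c', 'd'] -> ['a', 'c', 'd']
'a': index 0 in ['a', 'c', 'd'] -> ['a', 'c', 'd']
'd': index 2 in ['a', 'c', 'd'] -> ['d', 'a', 'c']
'a': index 1 in ['d', 'a', 'c'] -> ['a', 'd', 'c']
'a': index 0 in ['a', 'd', 'c'] -> ['a', 'd', 'c']
'a': index 0 in ['a', 'd', 'c'] -> ['a', 'd', 'c']
'd': index 1 in ['a', 'd', 'c'] -> ['d', 'a', 'c']
'a': index 1 in ['d', 'a', 'c'] -> ['a', 'd', 'c']
'd': index 1 in ['a', 'd', 'c'] -> ['d', 'a', 'c']


Output: [1, 0, 1, 0, 0, 2, 1, 0, 0, 1, 1, 1]


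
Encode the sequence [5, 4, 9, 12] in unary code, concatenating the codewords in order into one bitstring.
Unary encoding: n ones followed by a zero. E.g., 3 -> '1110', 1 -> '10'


Encode each number as n ones followed by a terminating 0:
  5 -> 111110 (6 bits)
  4 -> 11110 (5 bits)
  9 -> 1111111110 (10 bits)
  12 -> 1111111111110 (13 bits)
Total length = 6 + 5 + 10 + 13 = 34 bits.

Unary([5, 4, 9, 12]) = 1111101111011111111101111111111110 (34 bits)


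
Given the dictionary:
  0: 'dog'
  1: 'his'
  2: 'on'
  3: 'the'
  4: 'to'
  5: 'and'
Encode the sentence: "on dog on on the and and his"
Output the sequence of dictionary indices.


Look up each word in the dictionary:
  'on' -> 2
  'dog' -> 0
  'on' -> 2
  'on' -> 2
  'the' -> 3
  'and' -> 5
  'and' -> 5
  'his' -> 1

Encoded: [2, 0, 2, 2, 3, 5, 5, 1]


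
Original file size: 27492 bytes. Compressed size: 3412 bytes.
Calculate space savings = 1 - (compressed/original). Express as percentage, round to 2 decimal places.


ratio = compressed/original = 3412/27492 = 0.124109
savings = 1 - ratio = 1 - 0.124109 = 0.875891
as a percentage: 0.875891 * 100 = 87.59%

Space savings = 1 - 3412/27492 = 87.59%


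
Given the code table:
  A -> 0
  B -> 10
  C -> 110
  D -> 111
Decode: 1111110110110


Decoding:
111 -> D
111 -> D
0 -> A
110 -> C
110 -> C


Result: DDACC


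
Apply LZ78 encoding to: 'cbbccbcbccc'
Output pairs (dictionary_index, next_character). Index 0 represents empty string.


LZ78 encoding steps:
Dictionary: {0: ''}
Step 1: w='' (idx 0), next='c' -> output (0, 'c'), add 'c' as idx 1
Step 2: w='' (idx 0), next='b' -> output (0, 'b'), add 'b' as idx 2
Step 3: w='b' (idx 2), next='c' -> output (2, 'c'), add 'bc' as idx 3
Step 4: w='c' (idx 1), next='b' -> output (1, 'b'), add 'cb' as idx 4
Step 5: w='cb' (idx 4), next='c' -> output (4, 'c'), add 'cbc' as idx 5
Step 6: w='c' (idx 1), next='c' -> output (1, 'c'), add 'cc' as idx 6


Encoded: [(0, 'c'), (0, 'b'), (2, 'c'), (1, 'b'), (4, 'c'), (1, 'c')]


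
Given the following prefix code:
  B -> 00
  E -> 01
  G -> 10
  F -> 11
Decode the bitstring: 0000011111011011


Decoding step by step:
Bits 00 -> B
Bits 00 -> B
Bits 01 -> E
Bits 11 -> F
Bits 11 -> F
Bits 01 -> E
Bits 10 -> G
Bits 11 -> F


Decoded message: BBEFFEGF


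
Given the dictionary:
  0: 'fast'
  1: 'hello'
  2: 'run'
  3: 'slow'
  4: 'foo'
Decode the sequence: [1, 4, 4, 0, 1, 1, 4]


Look up each index in the dictionary:
  1 -> 'hello'
  4 -> 'foo'
  4 -> 'foo'
  0 -> 'fast'
  1 -> 'hello'
  1 -> 'hello'
  4 -> 'foo'

Decoded: "hello foo foo fast hello hello foo"


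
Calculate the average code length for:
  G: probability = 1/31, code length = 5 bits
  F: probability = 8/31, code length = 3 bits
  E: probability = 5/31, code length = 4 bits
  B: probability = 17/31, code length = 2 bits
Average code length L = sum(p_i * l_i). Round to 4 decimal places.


Weighted contributions p_i * l_i:
  G: (1/31) * 5 = 5/31
  F: (8/31) * 3 = 24/31
  E: (5/31) * 4 = 20/31
  B: (17/31) * 2 = 34/31
Sum = (5 + 24 + 20 + 34)/31 = 83/31

L = 83/31 = 2.6774 bits/symbol


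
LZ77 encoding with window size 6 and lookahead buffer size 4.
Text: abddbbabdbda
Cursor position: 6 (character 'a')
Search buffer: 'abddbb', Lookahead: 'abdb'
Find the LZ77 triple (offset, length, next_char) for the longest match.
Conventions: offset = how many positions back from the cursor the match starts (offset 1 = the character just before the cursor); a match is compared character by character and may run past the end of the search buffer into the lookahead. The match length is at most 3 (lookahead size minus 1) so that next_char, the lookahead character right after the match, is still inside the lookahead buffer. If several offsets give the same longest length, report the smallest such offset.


Try each offset into the search buffer:
  offset=1 (pos 5, char 'b'): match length 0
  offset=2 (pos 4, char 'b'): match length 0
  offset=3 (pos 3, char 'd'): match length 0
  offset=4 (pos 2, char 'd'): match length 0
  offset=5 (pos 1, char 'b'): match length 0
  offset=6 (pos 0, char 'a'): match length 3
Longest match has length 3 at offset 6.
next_char = character at position 6 + 3 = 9 -> 'b'

Best match: offset=6, length=3 (matching 'abd' starting at position 0)
LZ77 triple: (6, 3, 'b')


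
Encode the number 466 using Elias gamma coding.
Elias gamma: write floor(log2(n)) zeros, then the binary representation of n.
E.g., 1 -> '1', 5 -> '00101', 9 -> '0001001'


num_bits = floor(log2(466)) + 1 = 9
leading_zeros = num_bits - 1 = 8
binary(466) = 111010010

Elias gamma(466) = '00000000' + '111010010' = 00000000111010010 (17 bits)


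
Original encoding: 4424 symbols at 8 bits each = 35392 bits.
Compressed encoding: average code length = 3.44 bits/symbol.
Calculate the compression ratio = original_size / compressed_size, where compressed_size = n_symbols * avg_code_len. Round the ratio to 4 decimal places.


original_size = n_symbols * orig_bits = 4424 * 8 = 35392 bits
compressed_size = n_symbols * avg_code_len = 4424 * 3.44 = 15218.56 bits
ratio = original_size / compressed_size = 35392 / 15218.56 = 2.3256

Compression ratio = 2.3256


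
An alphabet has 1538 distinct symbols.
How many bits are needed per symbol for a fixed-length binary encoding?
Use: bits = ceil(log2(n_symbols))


log2(1538) = 10.5868
Bracket: 2^10 = 1024 < 1538 <= 2^11 = 2048
So ceil(log2(1538)) = 11

bits = ceil(log2(1538)) = ceil(10.5868) = 11 bits


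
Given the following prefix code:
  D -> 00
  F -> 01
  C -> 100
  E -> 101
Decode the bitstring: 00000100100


Decoding step by step:
Bits 00 -> D
Bits 00 -> D
Bits 01 -> F
Bits 00 -> D
Bits 100 -> C


Decoded message: DDFDC


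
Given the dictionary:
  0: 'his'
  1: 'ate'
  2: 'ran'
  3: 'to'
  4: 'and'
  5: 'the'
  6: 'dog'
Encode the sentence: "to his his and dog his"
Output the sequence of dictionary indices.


Look up each word in the dictionary:
  'to' -> 3
  'his' -> 0
  'his' -> 0
  'and' -> 4
  'dog' -> 6
  'his' -> 0

Encoded: [3, 0, 0, 4, 6, 0]


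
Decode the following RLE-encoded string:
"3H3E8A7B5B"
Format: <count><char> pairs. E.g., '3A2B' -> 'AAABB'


Expanding each <count><char> pair:
  3H -> 'HHH'
  3E -> 'EEE'
  8A -> 'AAAAAAAA'
  7B -> 'BBBBBBB'
  5B -> 'BBBBB'

Decoded = HHHEEEAAAAAAAABBBBBBBBBBBB


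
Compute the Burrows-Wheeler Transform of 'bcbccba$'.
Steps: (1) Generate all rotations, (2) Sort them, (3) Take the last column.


Rotations (sorted):
  0: $bcbccba -> last char: a
  1: a$bcbccb -> last char: b
  2: ba$bcbcc -> last char: c
  3: bcbccba$ -> last char: $
  4: bccba$bc -> last char: c
  5: cba$bcbc -> last char: c
  6: cbccba$b -> last char: b
  7: ccba$bcb -> last char: b


BWT = abc$ccbb


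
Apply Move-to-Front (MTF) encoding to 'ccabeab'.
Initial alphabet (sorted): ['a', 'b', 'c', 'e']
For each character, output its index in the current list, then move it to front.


MTF encoding:
'c': index 2 in ['a', 'b', 'c', 'e'] -> ['c', 'a', 'b', 'e']
'c': index 0 in ['c', 'a', 'b', 'e'] -> ['c', 'a', 'b', 'e']
'a': index 1 in ['c', 'a', 'b', 'e'] -> ['a', 'c', 'b', 'e']
'b': index 2 in ['a', 'c', 'b', 'e'] -> ['b', 'a', 'c', 'e']
'e': index 3 in ['b', 'a', 'c', 'e'] -> ['e', 'b', 'a', 'c']
'a': index 2 in ['e', 'b', 'a', 'c'] -> ['a', 'e', 'b', 'c']
'b': index 2 in ['a', 'e', 'b', 'c'] -> ['b', 'a', 'e', 'c']


Output: [2, 0, 1, 2, 3, 2, 2]


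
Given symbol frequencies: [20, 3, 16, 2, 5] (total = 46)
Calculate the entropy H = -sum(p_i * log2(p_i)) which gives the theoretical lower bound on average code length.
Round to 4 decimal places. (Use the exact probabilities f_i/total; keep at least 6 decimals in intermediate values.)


Per-symbol terms -p_i * log2(p_i) with p_i = f_i/46:
  p = 20/46 = 0.434783: log2(p) = -1.201634, -p*log2(p) = 0.522450
  p = 3/46 = 0.065217: log2(p) = -3.938599, -p*log2(p) = 0.256865
  p = 16/46 = 0.347826: log2(p) = -1.523562, -p*log2(p) = 0.529935
  p = 2/46 = 0.043478: log2(p) = -4.523562, -p*log2(p) = 0.196677
  p = 5/46 = 0.108696: log2(p) = -3.201634, -p*log2(p) = 0.348004
H = 0.522450 + 0.256865 + 0.529935 + 0.196677 + 0.348004 = 1.853931

H = 1.8539 bits/symbol


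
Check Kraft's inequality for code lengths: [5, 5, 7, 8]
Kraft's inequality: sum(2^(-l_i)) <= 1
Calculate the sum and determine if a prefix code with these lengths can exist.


Sum = 2^(-5) + 2^(-5) + 2^(-7) + 2^(-8)
    = 0.03125 + 0.03125 + 0.0078125 + 0.00390625
    = 19/256 = 0.07421875
Since 0.07421875 <= 1, Kraft's inequality IS satisfied.
A prefix code with these lengths CAN exist.

Kraft sum = 0.07421875. Satisfied.


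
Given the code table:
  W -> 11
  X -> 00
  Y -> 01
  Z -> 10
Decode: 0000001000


Decoding:
00 -> X
00 -> X
00 -> X
10 -> Z
00 -> X


Result: XXXZX


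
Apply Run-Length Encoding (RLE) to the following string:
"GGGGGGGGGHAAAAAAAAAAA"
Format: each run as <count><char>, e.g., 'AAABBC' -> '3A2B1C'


Scanning runs left to right:
  i=0: run of 'G' x 9 -> '9G'
  i=9: run of 'H' x 1 -> '1H'
  i=10: run of 'A' x 11 -> '11A'

RLE = 9G1H11A


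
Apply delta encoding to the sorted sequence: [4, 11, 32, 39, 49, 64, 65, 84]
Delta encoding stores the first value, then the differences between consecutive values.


First value: 4
Deltas:
  11 - 4 = 7
  32 - 11 = 21
  39 - 32 = 7
  49 - 39 = 10
  64 - 49 = 15
  65 - 64 = 1
  84 - 65 = 19


Delta encoded: [4, 7, 21, 7, 10, 15, 1, 19]


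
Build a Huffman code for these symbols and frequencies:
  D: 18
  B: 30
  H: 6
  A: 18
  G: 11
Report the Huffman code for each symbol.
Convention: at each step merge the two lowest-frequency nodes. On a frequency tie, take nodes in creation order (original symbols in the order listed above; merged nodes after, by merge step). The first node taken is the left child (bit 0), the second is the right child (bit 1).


Huffman tree construction:
Step 1: Merge H(6) + G(11) = 17
Step 2: Merge (H+G)(17) + D(18) = 35
Step 3: Merge A(18) + B(30) = 48
Step 4: Merge ((H+G)+D)(35) + (A+B)(48) = 83
Read each symbol's code off the tree from the root (left child = 0, right child = 1).

Codes:
  D: 01 (length 2)
  B: 11 (length 2)
  H: 000 (length 3)
  A: 10 (length 2)
  G: 001 (length 3)
Average code length: 183/83 = 2.2048 bits/symbol


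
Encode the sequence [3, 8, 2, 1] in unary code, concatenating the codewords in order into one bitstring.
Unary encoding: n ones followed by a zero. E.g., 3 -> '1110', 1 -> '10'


Encode each number as n ones followed by a terminating 0:
  3 -> 1110 (4 bits)
  8 -> 111111110 (9 bits)
  2 -> 110 (3 bits)
  1 -> 10 (2 bits)
Total length = 4 + 9 + 3 + 2 = 18 bits.

Unary([3, 8, 2, 1]) = 111011111111011010 (18 bits)


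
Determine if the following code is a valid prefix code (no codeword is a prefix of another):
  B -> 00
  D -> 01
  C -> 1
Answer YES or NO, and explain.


Checking each pair (does one codeword prefix another?):
  B='00' vs D='01': no prefix
  B='00' vs C='1': no prefix
  D='01' vs B='00': no prefix
  D='01' vs C='1': no prefix
  C='1' vs B='00': no prefix
  C='1' vs D='01': no prefix
No violation found over all pairs.

YES -- this is a valid prefix code. No codeword is a prefix of any other codeword.


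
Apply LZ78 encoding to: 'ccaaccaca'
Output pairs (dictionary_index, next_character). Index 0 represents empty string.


LZ78 encoding steps:
Dictionary: {0: ''}
Step 1: w='' (idx 0), next='c' -> output (0, 'c'), add 'c' as idx 1
Step 2: w='c' (idx 1), next='a' -> output (1, 'a'), add 'ca' as idx 2
Step 3: w='' (idx 0), next='a' -> output (0, 'a'), add 'a' as idx 3
Step 4: w='c' (idx 1), next='c' -> output (1, 'c'), add 'cc' as idx 4
Step 5: w='a' (idx 3), next='c' -> output (3, 'c'), add 'ac' as idx 5
Step 6: w='a' (idx 3), end of input -> output (3, '')


Encoded: [(0, 'c'), (1, 'a'), (0, 'a'), (1, 'c'), (3, 'c'), (3, '')]


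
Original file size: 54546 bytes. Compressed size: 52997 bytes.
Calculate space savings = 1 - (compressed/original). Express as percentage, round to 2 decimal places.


ratio = compressed/original = 52997/54546 = 0.971602
savings = 1 - ratio = 1 - 0.971602 = 0.028398
as a percentage: 0.028398 * 100 = 2.84%

Space savings = 1 - 52997/54546 = 2.84%


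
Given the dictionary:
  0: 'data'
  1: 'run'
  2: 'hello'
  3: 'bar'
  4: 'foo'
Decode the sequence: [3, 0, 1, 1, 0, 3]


Look up each index in the dictionary:
  3 -> 'bar'
  0 -> 'data'
  1 -> 'run'
  1 -> 'run'
  0 -> 'data'
  3 -> 'bar'

Decoded: "bar data run run data bar"


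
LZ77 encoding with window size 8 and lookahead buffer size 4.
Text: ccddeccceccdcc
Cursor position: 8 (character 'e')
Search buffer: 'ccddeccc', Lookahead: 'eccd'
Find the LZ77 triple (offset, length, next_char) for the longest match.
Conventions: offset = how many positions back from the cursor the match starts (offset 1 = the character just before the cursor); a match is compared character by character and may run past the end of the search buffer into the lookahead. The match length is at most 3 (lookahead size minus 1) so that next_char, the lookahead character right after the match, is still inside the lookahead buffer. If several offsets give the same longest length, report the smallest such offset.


Try each offset into the search buffer:
  offset=1 (pos 7, char 'c'): match length 0
  offset=2 (pos 6, char 'c'): match length 0
  offset=3 (pos 5, char 'c'): match length 0
  offset=4 (pos 4, char 'e'): match length 3
  offset=5 (pos 3, char 'd'): match length 0
  offset=6 (pos 2, char 'd'): match length 0
  offset=7 (pos 1, char 'c'): match length 0
  offset=8 (pos 0, char 'c'): match length 0
Longest match has length 3 at offset 4.
next_char = character at position 8 + 3 = 11 -> 'd'

Best match: offset=4, length=3 (matching 'ecc' starting at position 4)
LZ77 triple: (4, 3, 'd')


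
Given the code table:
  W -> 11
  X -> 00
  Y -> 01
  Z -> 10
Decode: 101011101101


Decoding:
10 -> Z
10 -> Z
11 -> W
10 -> Z
11 -> W
01 -> Y


Result: ZZWZWY


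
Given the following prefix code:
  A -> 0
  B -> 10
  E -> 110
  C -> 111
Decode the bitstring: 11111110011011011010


Decoding step by step:
Bits 111 -> C
Bits 111 -> C
Bits 10 -> B
Bits 0 -> A
Bits 110 -> E
Bits 110 -> E
Bits 110 -> E
Bits 10 -> B


Decoded message: CCBAEEEB


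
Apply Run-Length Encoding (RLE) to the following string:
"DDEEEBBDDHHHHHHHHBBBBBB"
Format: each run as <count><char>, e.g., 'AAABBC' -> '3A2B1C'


Scanning runs left to right:
  i=0: run of 'D' x 2 -> '2D'
  i=2: run of 'E' x 3 -> '3E'
  i=5: run of 'B' x 2 -> '2B'
  i=7: run of 'D' x 2 -> '2D'
  i=9: run of 'H' x 8 -> '8H'
  i=17: run of 'B' x 6 -> '6B'

RLE = 2D3E2B2D8H6B


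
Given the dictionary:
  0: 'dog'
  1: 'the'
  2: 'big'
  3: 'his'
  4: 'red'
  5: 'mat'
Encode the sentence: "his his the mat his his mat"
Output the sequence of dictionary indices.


Look up each word in the dictionary:
  'his' -> 3
  'his' -> 3
  'the' -> 1
  'mat' -> 5
  'his' -> 3
  'his' -> 3
  'mat' -> 5

Encoded: [3, 3, 1, 5, 3, 3, 5]


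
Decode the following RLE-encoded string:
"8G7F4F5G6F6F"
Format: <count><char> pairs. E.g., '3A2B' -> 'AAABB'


Expanding each <count><char> pair:
  8G -> 'GGGGGGGG'
  7F -> 'FFFFFFF'
  4F -> 'FFFF'
  5G -> 'GGGGG'
  6F -> 'FFFFFF'
  6F -> 'FFFFFF'

Decoded = GGGGGGGGFFFFFFFFFFFGGGGGFFFFFFFFFFFF


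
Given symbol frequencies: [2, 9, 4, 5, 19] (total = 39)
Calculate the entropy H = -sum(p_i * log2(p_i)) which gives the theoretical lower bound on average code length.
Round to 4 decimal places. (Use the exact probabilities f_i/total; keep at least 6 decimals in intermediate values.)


Per-symbol terms -p_i * log2(p_i) with p_i = f_i/39:
  p = 2/39 = 0.051282: log2(p) = -4.285402, -p*log2(p) = 0.219764
  p = 9/39 = 0.230769: log2(p) = -2.115477, -p*log2(p) = 0.488187
  p = 4/39 = 0.102564: log2(p) = -3.285402, -p*log2(p) = 0.336964
  p = 5/39 = 0.128205: log2(p) = -2.963474, -p*log2(p) = 0.379933
  p = 19/39 = 0.487179: log2(p) = -1.037475, -p*log2(p) = 0.505436
H = 0.219764 + 0.488187 + 0.336964 + 0.379933 + 0.505436 = 1.930284

H = 1.9303 bits/symbol


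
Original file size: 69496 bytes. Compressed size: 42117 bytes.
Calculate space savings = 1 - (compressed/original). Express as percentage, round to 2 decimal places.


ratio = compressed/original = 42117/69496 = 0.606035
savings = 1 - ratio = 1 - 0.606035 = 0.393965
as a percentage: 0.393965 * 100 = 39.4%

Space savings = 1 - 42117/69496 = 39.4%


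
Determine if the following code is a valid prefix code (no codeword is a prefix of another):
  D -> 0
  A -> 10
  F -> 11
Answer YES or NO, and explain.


Checking each pair (does one codeword prefix another?):
  D='0' vs A='10': no prefix
  D='0' vs F='11': no prefix
  A='10' vs D='0': no prefix
  A='10' vs F='11': no prefix
  F='11' vs D='0': no prefix
  F='11' vs A='10': no prefix
No violation found over all pairs.

YES -- this is a valid prefix code. No codeword is a prefix of any other codeword.


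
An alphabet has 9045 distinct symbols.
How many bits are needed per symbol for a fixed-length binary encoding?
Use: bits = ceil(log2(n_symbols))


log2(9045) = 13.1429
Bracket: 2^13 = 8192 < 9045 <= 2^14 = 16384
So ceil(log2(9045)) = 14

bits = ceil(log2(9045)) = ceil(13.1429) = 14 bits


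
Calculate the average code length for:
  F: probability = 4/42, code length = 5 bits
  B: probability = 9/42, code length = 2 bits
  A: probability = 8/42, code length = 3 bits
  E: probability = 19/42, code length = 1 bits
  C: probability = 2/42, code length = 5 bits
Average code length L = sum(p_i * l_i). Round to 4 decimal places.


Weighted contributions p_i * l_i:
  F: (4/42) * 5 = 20/42
  B: (9/42) * 2 = 18/42
  A: (8/42) * 3 = 24/42
  E: (19/42) * 1 = 19/42
  C: (2/42) * 5 = 10/42
Sum = (20 + 18 + 24 + 19 + 10)/42 = 91/42

L = 91/42 = 2.1667 bits/symbol


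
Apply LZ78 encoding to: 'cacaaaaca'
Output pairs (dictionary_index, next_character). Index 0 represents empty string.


LZ78 encoding steps:
Dictionary: {0: ''}
Step 1: w='' (idx 0), next='c' -> output (0, 'c'), add 'c' as idx 1
Step 2: w='' (idx 0), next='a' -> output (0, 'a'), add 'a' as idx 2
Step 3: w='c' (idx 1), next='a' -> output (1, 'a'), add 'ca' as idx 3
Step 4: w='a' (idx 2), next='a' -> output (2, 'a'), add 'aa' as idx 4
Step 5: w='a' (idx 2), next='c' -> output (2, 'c'), add 'ac' as idx 5
Step 6: w='a' (idx 2), end of input -> output (2, '')


Encoded: [(0, 'c'), (0, 'a'), (1, 'a'), (2, 'a'), (2, 'c'), (2, '')]


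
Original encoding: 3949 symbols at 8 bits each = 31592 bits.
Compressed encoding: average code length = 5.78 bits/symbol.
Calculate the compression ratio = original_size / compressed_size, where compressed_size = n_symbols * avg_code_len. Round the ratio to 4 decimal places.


original_size = n_symbols * orig_bits = 3949 * 8 = 31592 bits
compressed_size = n_symbols * avg_code_len = 3949 * 5.78 = 22825.22 bits
ratio = original_size / compressed_size = 31592 / 22825.22 = 1.3841

Compression ratio = 1.3841


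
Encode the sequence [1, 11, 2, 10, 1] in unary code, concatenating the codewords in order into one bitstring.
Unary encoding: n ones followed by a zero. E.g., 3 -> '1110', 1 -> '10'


Encode each number as n ones followed by a terminating 0:
  1 -> 10 (2 bits)
  11 -> 111111111110 (12 bits)
  2 -> 110 (3 bits)
  10 -> 11111111110 (11 bits)
  1 -> 10 (2 bits)
Total length = 2 + 12 + 3 + 11 + 2 = 30 bits.

Unary([1, 11, 2, 10, 1]) = 101111111111101101111111111010 (30 bits)


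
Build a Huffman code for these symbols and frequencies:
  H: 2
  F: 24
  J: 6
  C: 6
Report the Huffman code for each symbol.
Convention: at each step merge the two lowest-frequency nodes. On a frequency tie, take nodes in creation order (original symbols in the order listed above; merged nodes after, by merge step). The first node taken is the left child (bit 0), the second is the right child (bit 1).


Huffman tree construction:
Step 1: Merge H(2) + J(6) = 8
Step 2: Merge C(6) + (H+J)(8) = 14
Step 3: Merge (C+(H+J))(14) + F(24) = 38
Read each symbol's code off the tree from the root (left child = 0, right child = 1).

Codes:
  H: 010 (length 3)
  F: 1 (length 1)
  J: 011 (length 3)
  C: 00 (length 2)
Average code length: 60/38 = 1.5789 bits/symbol


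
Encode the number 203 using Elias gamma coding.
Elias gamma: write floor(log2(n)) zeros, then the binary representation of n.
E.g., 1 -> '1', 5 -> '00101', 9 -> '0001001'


num_bits = floor(log2(203)) + 1 = 8
leading_zeros = num_bits - 1 = 7
binary(203) = 11001011

Elias gamma(203) = '0000000' + '11001011' = 000000011001011 (15 bits)


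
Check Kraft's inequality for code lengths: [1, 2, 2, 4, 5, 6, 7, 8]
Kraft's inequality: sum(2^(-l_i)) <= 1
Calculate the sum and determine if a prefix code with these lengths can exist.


Sum = 2^(-1) + 2^(-2) + 2^(-2) + 2^(-4) + 2^(-5) + 2^(-6) + 2^(-7) + 2^(-8)
    = 0.5 + 0.25 + 0.25 + 0.0625 + 0.03125 + 0.015625 + 0.0078125 + 0.00390625
    = 287/256 = 1.12109375
Since 1.12109375 > 1, Kraft's inequality is NOT satisfied.
A prefix code with these lengths CANNOT exist.

Kraft sum = 1.12109375. Not satisfied.


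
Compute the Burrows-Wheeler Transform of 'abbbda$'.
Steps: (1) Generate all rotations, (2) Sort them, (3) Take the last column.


Rotations (sorted):
  0: $abbbda -> last char: a
  1: a$abbbd -> last char: d
  2: abbbda$ -> last char: $
  3: bbbda$a -> last char: a
  4: bbda$ab -> last char: b
  5: bda$abb -> last char: b
  6: da$abbb -> last char: b


BWT = ad$abbb


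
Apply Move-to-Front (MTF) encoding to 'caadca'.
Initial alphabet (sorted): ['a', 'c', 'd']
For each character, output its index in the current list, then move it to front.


MTF encoding:
'c': index 1 in ['a', 'c', 'd'] -> ['c', 'a', 'd']
'a': index 1 in ['c', 'a', 'd'] -> ['a', 'c', 'd']
'a': index 0 in ['a', 'c', 'd'] -> ['a', 'c', 'd']
'd': index 2 in ['a', 'c', 'd'] -> ['d', 'a', 'c']
'c': index 2 in ['d', 'a', 'c'] -> ['c', 'd', 'a']
'a': index 2 in ['c', 'd', 'a'] -> ['a', 'c', 'd']


Output: [1, 1, 0, 2, 2, 2]


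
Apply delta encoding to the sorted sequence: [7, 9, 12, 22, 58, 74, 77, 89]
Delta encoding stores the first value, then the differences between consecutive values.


First value: 7
Deltas:
  9 - 7 = 2
  12 - 9 = 3
  22 - 12 = 10
  58 - 22 = 36
  74 - 58 = 16
  77 - 74 = 3
  89 - 77 = 12


Delta encoded: [7, 2, 3, 10, 36, 16, 3, 12]


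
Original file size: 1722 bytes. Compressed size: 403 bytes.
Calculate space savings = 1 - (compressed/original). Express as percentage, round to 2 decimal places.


ratio = compressed/original = 403/1722 = 0.23403
savings = 1 - ratio = 1 - 0.23403 = 0.76597
as a percentage: 0.76597 * 100 = 76.6%

Space savings = 1 - 403/1722 = 76.6%


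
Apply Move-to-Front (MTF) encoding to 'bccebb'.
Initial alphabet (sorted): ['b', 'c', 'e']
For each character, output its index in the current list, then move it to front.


MTF encoding:
'b': index 0 in ['b', 'c', 'e'] -> ['b', 'c', 'e']
'c': index 1 in ['b', 'c', 'e'] -> ['c', 'b', 'e']
'c': index 0 in ['c', 'b', 'e'] -> ['c', 'b', 'e']
'e': index 2 in ['c', 'b', 'e'] -> ['e', 'c', 'b']
'b': index 2 in ['e', 'c', 'b'] -> ['b', 'e', 'c']
'b': index 0 in ['b', 'e', 'c'] -> ['b', 'e', 'c']


Output: [0, 1, 0, 2, 2, 0]


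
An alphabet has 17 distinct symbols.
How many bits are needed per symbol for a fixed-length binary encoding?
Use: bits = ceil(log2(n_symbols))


log2(17) = 4.0875
Bracket: 2^4 = 16 < 17 <= 2^5 = 32
So ceil(log2(17)) = 5

bits = ceil(log2(17)) = ceil(4.0875) = 5 bits


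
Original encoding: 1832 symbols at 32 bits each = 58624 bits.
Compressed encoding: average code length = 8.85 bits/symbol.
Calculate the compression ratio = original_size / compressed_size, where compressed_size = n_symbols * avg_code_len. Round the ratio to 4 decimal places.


original_size = n_symbols * orig_bits = 1832 * 32 = 58624 bits
compressed_size = n_symbols * avg_code_len = 1832 * 8.85 = 16213.2 bits
ratio = original_size / compressed_size = 58624 / 16213.2 = 3.6158

Compression ratio = 3.6158


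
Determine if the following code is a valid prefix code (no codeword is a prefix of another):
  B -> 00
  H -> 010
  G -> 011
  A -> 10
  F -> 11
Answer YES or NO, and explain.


Checking each pair (does one codeword prefix another?):
  B='00' vs H='010': no prefix
  B='00' vs G='011': no prefix
  B='00' vs A='10': no prefix
  B='00' vs F='11': no prefix
  H='010' vs B='00': no prefix
  H='010' vs G='011': no prefix
  H='010' vs A='10': no prefix
  H='010' vs F='11': no prefix
  G='011' vs B='00': no prefix
  G='011' vs H='010': no prefix
  G='011' vs A='10': no prefix
  G='011' vs F='11': no prefix
  A='10' vs B='00': no prefix
  A='10' vs H='010': no prefix
  A='10' vs G='011': no prefix
  A='10' vs F='11': no prefix
  F='11' vs B='00': no prefix
  F='11' vs H='010': no prefix
  F='11' vs G='011': no prefix
  F='11' vs A='10': no prefix
No violation found over all pairs.

YES -- this is a valid prefix code. No codeword is a prefix of any other codeword.


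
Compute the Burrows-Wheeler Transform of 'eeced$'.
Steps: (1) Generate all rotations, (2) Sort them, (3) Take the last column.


Rotations (sorted):
  0: $eeced -> last char: d
  1: ced$ee -> last char: e
  2: d$eece -> last char: e
  3: eced$e -> last char: e
  4: ed$eec -> last char: c
  5: eeced$ -> last char: $


BWT = deeec$


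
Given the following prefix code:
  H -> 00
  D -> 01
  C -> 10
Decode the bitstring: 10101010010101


Decoding step by step:
Bits 10 -> C
Bits 10 -> C
Bits 10 -> C
Bits 10 -> C
Bits 01 -> D
Bits 01 -> D
Bits 01 -> D


Decoded message: CCCCDDD


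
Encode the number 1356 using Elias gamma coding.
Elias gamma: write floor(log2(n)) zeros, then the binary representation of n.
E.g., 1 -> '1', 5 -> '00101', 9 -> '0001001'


num_bits = floor(log2(1356)) + 1 = 11
leading_zeros = num_bits - 1 = 10
binary(1356) = 10101001100

Elias gamma(1356) = '0000000000' + '10101001100' = 000000000010101001100 (21 bits)


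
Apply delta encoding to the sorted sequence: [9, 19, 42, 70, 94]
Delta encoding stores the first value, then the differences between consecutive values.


First value: 9
Deltas:
  19 - 9 = 10
  42 - 19 = 23
  70 - 42 = 28
  94 - 70 = 24


Delta encoded: [9, 10, 23, 28, 24]


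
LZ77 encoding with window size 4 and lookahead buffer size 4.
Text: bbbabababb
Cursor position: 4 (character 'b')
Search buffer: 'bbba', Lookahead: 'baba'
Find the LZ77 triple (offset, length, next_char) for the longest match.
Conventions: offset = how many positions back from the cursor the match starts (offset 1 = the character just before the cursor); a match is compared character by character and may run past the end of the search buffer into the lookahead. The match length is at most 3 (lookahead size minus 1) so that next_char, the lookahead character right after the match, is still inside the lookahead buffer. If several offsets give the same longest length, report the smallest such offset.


Try each offset into the search buffer:
  offset=1 (pos 3, char 'a'): match length 0
  offset=2 (pos 2, char 'b'): match length 3
  offset=3 (pos 1, char 'b'): match length 1
  offset=4 (pos 0, char 'b'): match length 1
Longest match has length 3 at offset 2.
next_char = character at position 4 + 3 = 7 -> 'a'

Best match: offset=2, length=3 (matching 'bab' starting at position 2)
LZ77 triple: (2, 3, 'a')
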